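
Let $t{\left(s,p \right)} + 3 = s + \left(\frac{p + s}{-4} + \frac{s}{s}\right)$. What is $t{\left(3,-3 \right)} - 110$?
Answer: $-109$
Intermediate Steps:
$t{\left(s,p \right)} = -2 - \frac{p}{4} + \frac{3 s}{4}$ ($t{\left(s,p \right)} = -3 + \left(s + \left(\frac{p + s}{-4} + \frac{s}{s}\right)\right) = -3 + \left(s + \left(\left(p + s\right) \left(- \frac{1}{4}\right) + 1\right)\right) = -3 - \left(-1 - \frac{3 s}{4} + \frac{p}{4}\right) = -3 + \left(1 - \frac{p}{4} + \frac{3 s}{4}\right) = -2 - \frac{p}{4} + \frac{3 s}{4}$)
$t{\left(3,-3 \right)} - 110 = \left(-2 - - \frac{3}{4} + \frac{3}{4} \cdot 3\right) - 110 = \left(-2 + \frac{3}{4} + \frac{9}{4}\right) - 110 = 1 - 110 = -109$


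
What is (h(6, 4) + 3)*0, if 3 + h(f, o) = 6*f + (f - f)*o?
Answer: 0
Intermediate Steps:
h(f, o) = -3 + 6*f (h(f, o) = -3 + (6*f + (f - f)*o) = -3 + (6*f + 0*o) = -3 + (6*f + 0) = -3 + 6*f)
(h(6, 4) + 3)*0 = ((-3 + 6*6) + 3)*0 = ((-3 + 36) + 3)*0 = (33 + 3)*0 = 36*0 = 0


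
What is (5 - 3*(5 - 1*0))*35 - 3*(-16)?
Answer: -302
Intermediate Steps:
(5 - 3*(5 - 1*0))*35 - 3*(-16) = (5 - 3*(5 + 0))*35 + 48 = (5 - 3*5)*35 + 48 = (5 - 15)*35 + 48 = -10*35 + 48 = -350 + 48 = -302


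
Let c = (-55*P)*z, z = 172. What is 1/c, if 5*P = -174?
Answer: 1/329208 ≈ 3.0376e-6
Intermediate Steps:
P = -174/5 (P = (⅕)*(-174) = -174/5 ≈ -34.800)
c = 329208 (c = -55*(-174/5)*172 = 1914*172 = 329208)
1/c = 1/329208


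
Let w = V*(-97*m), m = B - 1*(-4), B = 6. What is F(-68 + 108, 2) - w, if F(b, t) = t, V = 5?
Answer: 4852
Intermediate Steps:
m = 10 (m = 6 - 1*(-4) = 6 + 4 = 10)
w = -4850 (w = 5*(-97*10) = 5*(-970) = -4850)
F(-68 + 108, 2) - w = 2 - 1*(-4850) = 2 + 4850 = 4852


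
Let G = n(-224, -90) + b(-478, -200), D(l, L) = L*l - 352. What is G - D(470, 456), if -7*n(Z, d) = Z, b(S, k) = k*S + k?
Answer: -118536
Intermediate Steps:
b(S, k) = k + S*k (b(S, k) = S*k + k = k + S*k)
n(Z, d) = -Z/7
D(l, L) = -352 + L*l
G = 95432 (G = -⅐*(-224) - 200*(1 - 478) = 32 - 200*(-477) = 32 + 95400 = 95432)
G - D(470, 456) = 95432 - (-352 + 456*470) = 95432 - (-352 + 214320) = 95432 - 1*213968 = 95432 - 213968 = -118536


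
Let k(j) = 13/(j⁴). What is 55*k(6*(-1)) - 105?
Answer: -135365/1296 ≈ -104.45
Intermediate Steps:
k(j) = 13/j⁴
55*k(6*(-1)) - 105 = 55*(13/(6*(-1))⁴) - 105 = 55*(13/(-6)⁴) - 105 = 55*(13*(1/1296)) - 105 = 55*(13/1296) - 105 = 715/1296 - 105 = -135365/1296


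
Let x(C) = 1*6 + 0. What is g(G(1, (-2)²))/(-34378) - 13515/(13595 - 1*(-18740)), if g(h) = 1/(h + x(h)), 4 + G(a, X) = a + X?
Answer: -650472605/1556257682 ≈ -0.41797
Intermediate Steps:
G(a, X) = -4 + X + a (G(a, X) = -4 + (a + X) = -4 + (X + a) = -4 + X + a)
x(C) = 6 (x(C) = 6 + 0 = 6)
g(h) = 1/(6 + h) (g(h) = 1/(h + 6) = 1/(6 + h))
g(G(1, (-2)²))/(-34378) - 13515/(13595 - 1*(-18740)) = 1/((6 + (-4 + (-2)² + 1))*(-34378)) - 13515/(13595 - 1*(-18740)) = -1/34378/(6 + (-4 + 4 + 1)) - 13515/(13595 + 18740) = -1/34378/(6 + 1) - 13515/32335 = -1/34378/7 - 13515*1/32335 = (⅐)*(-1/34378) - 2703/6467 = -1/240646 - 2703/6467 = -650472605/1556257682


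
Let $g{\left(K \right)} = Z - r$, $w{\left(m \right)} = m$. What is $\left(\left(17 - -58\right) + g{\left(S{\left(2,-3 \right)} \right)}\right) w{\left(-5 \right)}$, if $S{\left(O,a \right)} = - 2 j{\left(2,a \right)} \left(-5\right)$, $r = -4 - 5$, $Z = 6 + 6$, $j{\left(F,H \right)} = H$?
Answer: $-480$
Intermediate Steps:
$Z = 12$
$r = -9$ ($r = -4 - 5 = -9$)
$S{\left(O,a \right)} = 10 a$ ($S{\left(O,a \right)} = - 2 a \left(-5\right) = 10 a$)
$g{\left(K \right)} = 21$ ($g{\left(K \right)} = 12 - -9 = 12 + 9 = 21$)
$\left(\left(17 - -58\right) + g{\left(S{\left(2,-3 \right)} \right)}\right) w{\left(-5 \right)} = \left(\left(17 - -58\right) + 21\right) \left(-5\right) = \left(\left(17 + 58\right) + 21\right) \left(-5\right) = \left(75 + 21\right) \left(-5\right) = 96 \left(-5\right) = -480$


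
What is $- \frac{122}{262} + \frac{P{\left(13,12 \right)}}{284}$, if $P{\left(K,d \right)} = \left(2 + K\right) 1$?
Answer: $- \frac{15359}{37204} \approx -0.41283$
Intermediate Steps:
$P{\left(K,d \right)} = 2 + K$
$- \frac{122}{262} + \frac{P{\left(13,12 \right)}}{284} = - \frac{122}{262} + \frac{2 + 13}{284} = \left(-122\right) \frac{1}{262} + 15 \cdot \frac{1}{284} = - \frac{61}{131} + \frac{15}{284} = - \frac{15359}{37204}$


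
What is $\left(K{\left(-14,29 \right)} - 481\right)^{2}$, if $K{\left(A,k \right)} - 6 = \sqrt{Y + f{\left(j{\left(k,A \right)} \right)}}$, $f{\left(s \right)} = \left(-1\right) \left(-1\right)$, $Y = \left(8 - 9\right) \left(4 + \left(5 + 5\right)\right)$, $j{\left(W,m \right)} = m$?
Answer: $\left(475 - i \sqrt{13}\right)^{2} \approx 2.2561 \cdot 10^{5} - 3425.0 i$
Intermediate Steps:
$Y = -14$ ($Y = - (4 + 10) = \left(-1\right) 14 = -14$)
$f{\left(s \right)} = 1$
$K{\left(A,k \right)} = 6 + i \sqrt{13}$ ($K{\left(A,k \right)} = 6 + \sqrt{-14 + 1} = 6 + \sqrt{-13} = 6 + i \sqrt{13}$)
$\left(K{\left(-14,29 \right)} - 481\right)^{2} = \left(\left(6 + i \sqrt{13}\right) - 481\right)^{2} = \left(-475 + i \sqrt{13}\right)^{2}$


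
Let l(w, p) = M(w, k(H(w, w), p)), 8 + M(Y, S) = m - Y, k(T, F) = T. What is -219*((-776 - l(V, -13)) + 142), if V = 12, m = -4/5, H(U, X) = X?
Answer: 671454/5 ≈ 1.3429e+5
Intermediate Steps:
m = -⅘ (m = -4*⅕ = -⅘ ≈ -0.80000)
M(Y, S) = -44/5 - Y (M(Y, S) = -8 + (-⅘ - Y) = -44/5 - Y)
l(w, p) = -44/5 - w
-219*((-776 - l(V, -13)) + 142) = -219*((-776 - (-44/5 - 1*12)) + 142) = -219*((-776 - (-44/5 - 12)) + 142) = -219*((-776 - 1*(-104/5)) + 142) = -219*((-776 + 104/5) + 142) = -219*(-3776/5 + 142) = -219*(-3066/5) = 671454/5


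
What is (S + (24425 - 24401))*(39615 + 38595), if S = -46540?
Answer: -3638016360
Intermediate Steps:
(S + (24425 - 24401))*(39615 + 38595) = (-46540 + (24425 - 24401))*(39615 + 38595) = (-46540 + 24)*78210 = -46516*78210 = -3638016360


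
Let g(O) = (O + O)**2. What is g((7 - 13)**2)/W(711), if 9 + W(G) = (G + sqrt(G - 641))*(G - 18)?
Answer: 5255616/499451581 - 7392*sqrt(70)/499451581 ≈ 0.010399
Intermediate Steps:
g(O) = 4*O**2 (g(O) = (2*O)**2 = 4*O**2)
W(G) = -9 + (-18 + G)*(G + sqrt(-641 + G)) (W(G) = -9 + (G + sqrt(G - 641))*(G - 18) = -9 + (G + sqrt(-641 + G))*(-18 + G) = -9 + (-18 + G)*(G + sqrt(-641 + G)))
g((7 - 13)**2)/W(711) = (4*((7 - 13)**2)**2)/(-9 + 711**2 - 18*711 - 18*sqrt(-641 + 711) + 711*sqrt(-641 + 711)) = (4*((-6)**2)**2)/(-9 + 505521 - 12798 - 18*sqrt(70) + 711*sqrt(70)) = (4*36**2)/(492714 + 693*sqrt(70)) = (4*1296)/(492714 + 693*sqrt(70)) = 5184/(492714 + 693*sqrt(70))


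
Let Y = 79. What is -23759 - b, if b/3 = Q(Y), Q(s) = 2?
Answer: -23765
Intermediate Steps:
b = 6 (b = 3*2 = 6)
-23759 - b = -23759 - 1*6 = -23759 - 6 = -23765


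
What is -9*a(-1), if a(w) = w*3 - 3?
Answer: 54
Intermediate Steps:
a(w) = -3 + 3*w (a(w) = 3*w - 3 = -3 + 3*w)
-9*a(-1) = -9*(-3 + 3*(-1)) = -9*(-3 - 3) = -9*(-6) = 54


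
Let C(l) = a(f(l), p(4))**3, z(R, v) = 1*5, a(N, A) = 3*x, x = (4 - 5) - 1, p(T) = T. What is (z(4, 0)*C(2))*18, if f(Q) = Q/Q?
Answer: -19440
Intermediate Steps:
x = -2 (x = -1 - 1 = -2)
f(Q) = 1
a(N, A) = -6 (a(N, A) = 3*(-2) = -6)
z(R, v) = 5
C(l) = -216 (C(l) = (-6)**3 = -216)
(z(4, 0)*C(2))*18 = (5*(-216))*18 = -1080*18 = -19440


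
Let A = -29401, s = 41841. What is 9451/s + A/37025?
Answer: -880243966/1549163025 ≈ -0.56821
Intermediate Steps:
9451/s + A/37025 = 9451/41841 - 29401/37025 = -880243966/1549163025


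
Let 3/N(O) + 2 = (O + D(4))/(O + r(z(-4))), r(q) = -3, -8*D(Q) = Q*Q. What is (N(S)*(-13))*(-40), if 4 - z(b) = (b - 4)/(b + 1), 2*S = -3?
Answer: -14040/11 ≈ -1276.4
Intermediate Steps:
S = -3/2 (S = (1/2)*(-3) = -3/2 ≈ -1.5000)
z(b) = 4 - (-4 + b)/(1 + b) (z(b) = 4 - (b - 4)/(b + 1) = 4 - (-4 + b)/(1 + b))
D(Q) = -Q**2/8 (D(Q) = -Q*Q/8 = -Q**2/8)
N(O) = 3/(-2 + (-2 + O)/(-3 + O)) (N(O) = 3/(-2 + (O - 1/8*4**2)/(O - 3)) = 3/(-2 + (O - 1/8*16)/(-3 + O)) = 3/(-2 + (O - 2)/(-3 + O)) = 3/(-2 + (-2 + O)/(-3 + O)))
(N(S)*(-13))*(-40) = ((3*(3 - 1*(-3/2))/(-4 - 3/2))*(-13))*(-40) = ((3*(3 + 3/2)/(-11/2))*(-13))*(-40) = ((3*(-2/11)*(9/2))*(-13))*(-40) = -27/11*(-13)*(-40) = (351/11)*(-40) = -14040/11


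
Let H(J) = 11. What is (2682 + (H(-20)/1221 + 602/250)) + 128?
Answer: 39022286/13875 ≈ 2812.4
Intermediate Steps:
(2682 + (H(-20)/1221 + 602/250)) + 128 = (2682 + (11/1221 + 602/250)) + 128 = (2682 + (11*(1/1221) + 602*(1/250))) + 128 = (2682 + (1/111 + 301/125)) + 128 = (2682 + 33536/13875) + 128 = 37246286/13875 + 128 = 39022286/13875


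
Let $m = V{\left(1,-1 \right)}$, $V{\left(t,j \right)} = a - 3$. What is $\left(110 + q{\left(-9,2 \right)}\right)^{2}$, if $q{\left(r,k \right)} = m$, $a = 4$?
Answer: $12321$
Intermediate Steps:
$V{\left(t,j \right)} = 1$ ($V{\left(t,j \right)} = 4 - 3 = 1$)
$m = 1$
$q{\left(r,k \right)} = 1$
$\left(110 + q{\left(-9,2 \right)}\right)^{2} = \left(110 + 1\right)^{2} = 111^{2} = 12321$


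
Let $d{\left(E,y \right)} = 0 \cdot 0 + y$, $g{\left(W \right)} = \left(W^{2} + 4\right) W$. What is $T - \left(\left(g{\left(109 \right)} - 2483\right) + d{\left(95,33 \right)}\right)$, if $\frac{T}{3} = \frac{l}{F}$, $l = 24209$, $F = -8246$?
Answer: $- \frac{10662274317}{8246} \approx -1.293 \cdot 10^{6}$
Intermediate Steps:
$g{\left(W \right)} = W \left(4 + W^{2}\right)$ ($g{\left(W \right)} = \left(4 + W^{2}\right) W = W \left(4 + W^{2}\right)$)
$d{\left(E,y \right)} = y$ ($d{\left(E,y \right)} = 0 + y = y$)
$T = - \frac{72627}{8246}$ ($T = 3 \frac{24209}{-8246} = 3 \cdot 24209 \left(- \frac{1}{8246}\right) = 3 \left(- \frac{24209}{8246}\right) = - \frac{72627}{8246} \approx -8.8075$)
$T - \left(\left(g{\left(109 \right)} - 2483\right) + d{\left(95,33 \right)}\right) = - \frac{72627}{8246} - \left(\left(109 \left(4 + 109^{2}\right) - 2483\right) + 33\right) = - \frac{72627}{8246} - \left(\left(109 \left(4 + 11881\right) - 2483\right) + 33\right) = - \frac{72627}{8246} - \left(\left(109 \cdot 11885 - 2483\right) + 33\right) = - \frac{72627}{8246} - \left(\left(1295465 - 2483\right) + 33\right) = - \frac{72627}{8246} - \left(1292982 + 33\right) = - \frac{72627}{8246} - 1293015 = - \frac{10662274317}{8246}$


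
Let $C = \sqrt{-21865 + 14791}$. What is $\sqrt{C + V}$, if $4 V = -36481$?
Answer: $\frac{\sqrt{-36481 + 12 i \sqrt{786}}}{2} \approx 0.44035 + 95.501 i$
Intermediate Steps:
$V = - \frac{36481}{4}$ ($V = \frac{1}{4} \left(-36481\right) = - \frac{36481}{4} \approx -9120.3$)
$C = 3 i \sqrt{786}$ ($C = \sqrt{-7074} = 3 i \sqrt{786} \approx 84.107 i$)
$\sqrt{C + V} = \sqrt{3 i \sqrt{786} - \frac{36481}{4}} = \sqrt{- \frac{36481}{4} + 3 i \sqrt{786}}$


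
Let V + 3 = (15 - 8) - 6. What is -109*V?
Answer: 218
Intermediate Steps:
V = -2 (V = -3 + ((15 - 8) - 6) = -3 + (7 - 6) = -3 + 1 = -2)
-109*V = -109*(-2) = 218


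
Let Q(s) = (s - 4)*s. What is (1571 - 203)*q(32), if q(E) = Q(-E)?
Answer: 1575936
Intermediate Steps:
Q(s) = s*(-4 + s) (Q(s) = (-4 + s)*s = s*(-4 + s))
q(E) = -E*(-4 - E) (q(E) = (-E)*(-4 - E) = -E*(-4 - E))
(1571 - 203)*q(32) = (1571 - 203)*(32*(4 + 32)) = 1368*(32*36) = 1368*1152 = 1575936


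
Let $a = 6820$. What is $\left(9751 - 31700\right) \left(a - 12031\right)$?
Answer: $114376239$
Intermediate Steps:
$\left(9751 - 31700\right) \left(a - 12031\right) = \left(9751 - 31700\right) \left(6820 - 12031\right) = \left(-21949\right) \left(-5211\right) = 114376239$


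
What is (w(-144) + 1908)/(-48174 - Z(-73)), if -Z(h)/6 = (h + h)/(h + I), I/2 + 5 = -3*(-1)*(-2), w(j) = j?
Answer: -9310/254203 ≈ -0.036624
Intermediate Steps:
I = -22 (I = -10 + 2*(-3*(-1)*(-2)) = -10 + 2*(3*(-2)) = -10 + 2*(-6) = -10 - 12 = -22)
Z(h) = -12*h/(-22 + h) (Z(h) = -6*(h + h)/(h - 22) = -6*2*h/(-22 + h) = -12*h/(-22 + h))
(w(-144) + 1908)/(-48174 - Z(-73)) = (-144 + 1908)/(-48174 - (-12)*(-73)/(-22 - 73)) = 1764/(-48174 - (-12)*(-73)/(-95)) = 1764/(-48174 - (-12)*(-73)*(-1)/95) = 1764/(-48174 - 1*(-876/95)) = 1764/(-48174 + 876/95) = 1764/(-4575654/95) = 1764*(-95/4575654) = -9310/254203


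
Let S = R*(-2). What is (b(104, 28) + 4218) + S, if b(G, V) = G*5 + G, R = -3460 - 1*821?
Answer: 13404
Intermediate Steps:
R = -4281 (R = -3460 - 821 = -4281)
S = 8562 (S = -4281*(-2) = 8562)
b(G, V) = 6*G (b(G, V) = 5*G + G = 6*G)
(b(104, 28) + 4218) + S = (6*104 + 4218) + 8562 = (624 + 4218) + 8562 = 4842 + 8562 = 13404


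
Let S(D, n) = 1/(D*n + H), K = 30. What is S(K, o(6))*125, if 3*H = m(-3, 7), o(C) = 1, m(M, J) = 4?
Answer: 375/94 ≈ 3.9894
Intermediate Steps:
H = 4/3 (H = (⅓)*4 = 4/3 ≈ 1.3333)
S(D, n) = 1/(4/3 + D*n) (S(D, n) = 1/(D*n + 4/3) = 1/(4/3 + D*n))
S(K, o(6))*125 = (3/(4 + 3*30*1))*125 = (3/(4 + 90))*125 = (3/94)*125 = 375/94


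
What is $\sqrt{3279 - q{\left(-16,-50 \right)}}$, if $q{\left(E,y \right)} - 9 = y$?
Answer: $2 \sqrt{830} \approx 57.619$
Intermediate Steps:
$q{\left(E,y \right)} = 9 + y$
$\sqrt{3279 - q{\left(-16,-50 \right)}} = \sqrt{3279 - \left(9 - 50\right)} = \sqrt{3279 - -41} = \sqrt{3279 + 41} = \sqrt{3320} = 2 \sqrt{830}$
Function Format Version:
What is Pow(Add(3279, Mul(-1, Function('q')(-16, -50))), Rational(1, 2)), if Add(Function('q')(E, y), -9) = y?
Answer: Mul(2, Pow(830, Rational(1, 2))) ≈ 57.619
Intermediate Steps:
Function('q')(E, y) = Add(9, y)
Pow(Add(3279, Mul(-1, Function('q')(-16, -50))), Rational(1, 2)) = Pow(Add(3279, Mul(-1, Add(9, -50))), Rational(1, 2)) = Pow(Add(3279, Mul(-1, -41)), Rational(1, 2)) = Pow(Add(3279, 41), Rational(1, 2)) = Pow(3320, Rational(1, 2)) = Mul(2, Pow(830, Rational(1, 2)))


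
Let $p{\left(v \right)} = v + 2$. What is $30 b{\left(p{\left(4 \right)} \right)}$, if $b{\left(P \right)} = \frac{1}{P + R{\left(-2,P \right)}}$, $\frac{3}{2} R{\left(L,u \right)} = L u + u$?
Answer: $15$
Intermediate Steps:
$p{\left(v \right)} = 2 + v$
$R{\left(L,u \right)} = \frac{2 u}{3} + \frac{2 L u}{3}$ ($R{\left(L,u \right)} = \frac{2 \left(L u + u\right)}{3} = \frac{2 \left(u + L u\right)}{3} = \frac{2 u}{3} + \frac{2 L u}{3}$)
$b{\left(P \right)} = \frac{3}{P}$ ($b{\left(P \right)} = \frac{1}{P + \frac{2 P \left(1 - 2\right)}{3}} = \frac{1}{P + \frac{2}{3} P \left(-1\right)} = \frac{1}{P - \frac{2 P}{3}} = \frac{1}{\frac{1}{3} P} = \frac{3}{P}$)
$30 b{\left(p{\left(4 \right)} \right)} = 30 \frac{3}{2 + 4} = 30 \cdot \frac{3}{6} = 30 \cdot 3 \cdot \frac{1}{6} = 30 \cdot \frac{1}{2} = 15$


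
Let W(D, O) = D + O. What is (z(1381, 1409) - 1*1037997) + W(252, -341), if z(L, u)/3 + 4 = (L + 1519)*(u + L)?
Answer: 23234902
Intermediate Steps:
z(L, u) = -12 + 3*(1519 + L)*(L + u) (z(L, u) = -12 + 3*((L + 1519)*(u + L)) = -12 + 3*((1519 + L)*(L + u)) = -12 + 3*(1519 + L)*(L + u))
(z(1381, 1409) - 1*1037997) + W(252, -341) = ((-12 + 3*1381**2 + 4557*1381 + 4557*1409 + 3*1381*1409) - 1*1037997) + (252 - 341) = ((-12 + 3*1907161 + 6293217 + 6420813 + 5837487) - 1037997) - 89 = ((-12 + 5721483 + 6293217 + 6420813 + 5837487) - 1037997) - 89 = (24272988 - 1037997) - 89 = 23234991 - 89 = 23234902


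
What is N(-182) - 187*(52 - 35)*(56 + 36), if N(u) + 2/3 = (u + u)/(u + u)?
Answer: -877403/3 ≈ -2.9247e+5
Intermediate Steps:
N(u) = 1/3 (N(u) = -2/3 + (u + u)/(u + u) = -2/3 + (2*u)/((2*u)) = -2/3 + (2*u)*(1/(2*u)) = -2/3 + 1 = 1/3)
N(-182) - 187*(52 - 35)*(56 + 36) = 1/3 - 187*(52 - 35)*(56 + 36) = 1/3 - 3179*92 = 1/3 - 187*1564 = 1/3 - 292468 = -877403/3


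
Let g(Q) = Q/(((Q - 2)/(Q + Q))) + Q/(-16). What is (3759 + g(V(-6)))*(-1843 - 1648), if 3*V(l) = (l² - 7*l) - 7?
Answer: -41489756507/3120 ≈ -1.3298e+7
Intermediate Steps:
V(l) = -7/3 - 7*l/3 + l²/3 (V(l) = ((l² - 7*l) - 7)/3 = (-7 + l² - 7*l)/3 = -7/3 - 7*l/3 + l²/3)
g(Q) = -Q/16 + 2*Q²/(-2 + Q) (g(Q) = Q/(((-2 + Q)/((2*Q)))) + Q*(-1/16) = Q/(((-2 + Q)*(1/(2*Q)))) - Q/16 = Q/(((-2 + Q)/(2*Q))) - Q/16 = Q*(2*Q/(-2 + Q)) - Q/16 = 2*Q²/(-2 + Q) - Q/16 = -Q/16 + 2*Q²/(-2 + Q))
(3759 + g(V(-6)))*(-1843 - 1648) = (3759 + (-7/3 - 7/3*(-6) + (⅓)*(-6)²)*(2 + 31*(-7/3 - 7/3*(-6) + (⅓)*(-6)²))/(16*(-2 + (-7/3 - 7/3*(-6) + (⅓)*(-6)²))))*(-1843 - 1648) = (3759 + (-7/3 + 14 + (⅓)*36)*(2 + 31*(-7/3 + 14 + (⅓)*36))/(16*(-2 + (-7/3 + 14 + (⅓)*36))))*(-3491) = (3759 + (-7/3 + 14 + 12)*(2 + 31*(-7/3 + 14 + 12))/(16*(-2 + (-7/3 + 14 + 12))))*(-3491) = (3759 + (1/16)*(71/3)*(2 + 31*(71/3))/(-2 + 71/3))*(-3491) = (3759 + (1/16)*(71/3)*(2 + 2201/3)/(65/3))*(-3491) = (3759 + (1/16)*(71/3)*(3/65)*(2207/3))*(-3491) = (3759 + 156697/3120)*(-3491) = (11884777/3120)*(-3491) = -41489756507/3120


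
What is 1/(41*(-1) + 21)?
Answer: -1/20 ≈ -0.050000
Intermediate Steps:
1/(41*(-1) + 21) = 1/(-41 + 21) = 1/(-20) = -1/20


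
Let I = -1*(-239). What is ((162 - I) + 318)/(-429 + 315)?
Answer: -241/114 ≈ -2.1140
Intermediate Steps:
I = 239
((162 - I) + 318)/(-429 + 315) = ((162 - 1*239) + 318)/(-429 + 315) = ((162 - 239) + 318)/(-114) = (-77 + 318)*(-1/114) = 241*(-1/114) = -241/114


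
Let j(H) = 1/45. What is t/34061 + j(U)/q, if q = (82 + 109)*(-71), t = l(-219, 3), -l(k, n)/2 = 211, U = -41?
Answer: -257557451/20785554945 ≈ -0.012391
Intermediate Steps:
l(k, n) = -422 (l(k, n) = -2*211 = -422)
t = -422
q = -13561 (q = 191*(-71) = -13561)
j(H) = 1/45
t/34061 + j(U)/q = -422/34061 + (1/45)/(-13561) = -422*1/34061 + (1/45)*(-1/13561) = -422/34061 - 1/610245 = -257557451/20785554945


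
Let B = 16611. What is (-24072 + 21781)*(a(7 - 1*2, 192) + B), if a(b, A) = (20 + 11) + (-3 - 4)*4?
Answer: -38062674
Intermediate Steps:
a(b, A) = 3 (a(b, A) = 31 - 7*4 = 31 - 28 = 3)
(-24072 + 21781)*(a(7 - 1*2, 192) + B) = (-24072 + 21781)*(3 + 16611) = -2291*16614 = -38062674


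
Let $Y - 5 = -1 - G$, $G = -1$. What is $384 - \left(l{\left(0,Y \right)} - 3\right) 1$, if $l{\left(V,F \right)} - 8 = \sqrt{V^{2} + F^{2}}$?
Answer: $374$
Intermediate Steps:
$Y = 5$ ($Y = 5 - 0 = 5 + \left(-1 + 1\right) = 5 + 0 = 5$)
$l{\left(V,F \right)} = 8 + \sqrt{F^{2} + V^{2}}$ ($l{\left(V,F \right)} = 8 + \sqrt{V^{2} + F^{2}} = 8 + \sqrt{F^{2} + V^{2}}$)
$384 - \left(l{\left(0,Y \right)} - 3\right) 1 = 384 - \left(\left(8 + \sqrt{5^{2} + 0^{2}}\right) - 3\right) 1 = 384 - \left(\left(8 + \sqrt{25 + 0}\right) - 3\right) 1 = 384 - \left(\left(8 + \sqrt{25}\right) - 3\right) 1 = 384 - \left(\left(8 + 5\right) - 3\right) 1 = 384 - \left(13 - 3\right) 1 = 384 - 10 \cdot 1 = 384 - 10 = 374$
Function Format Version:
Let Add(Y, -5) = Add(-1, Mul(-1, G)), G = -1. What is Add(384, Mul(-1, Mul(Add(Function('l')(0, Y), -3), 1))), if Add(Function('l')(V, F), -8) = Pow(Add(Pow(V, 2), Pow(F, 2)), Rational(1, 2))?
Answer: 374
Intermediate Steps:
Y = 5 (Y = Add(5, Add(-1, Mul(-1, -1))) = Add(5, Add(-1, 1)) = Add(5, 0) = 5)
Function('l')(V, F) = Add(8, Pow(Add(Pow(F, 2), Pow(V, 2)), Rational(1, 2))) (Function('l')(V, F) = Add(8, Pow(Add(Pow(V, 2), Pow(F, 2)), Rational(1, 2))) = Add(8, Pow(Add(Pow(F, 2), Pow(V, 2)), Rational(1, 2))))
Add(384, Mul(-1, Mul(Add(Function('l')(0, Y), -3), 1))) = Add(384, Mul(-1, Mul(Add(Add(8, Pow(Add(Pow(5, 2), Pow(0, 2)), Rational(1, 2))), -3), 1))) = Add(384, Mul(-1, Mul(Add(Add(8, Pow(Add(25, 0), Rational(1, 2))), -3), 1))) = Add(384, Mul(-1, Mul(Add(Add(8, Pow(25, Rational(1, 2))), -3), 1))) = Add(384, Mul(-1, Mul(Add(Add(8, 5), -3), 1))) = Add(384, Mul(-1, Mul(Add(13, -3), 1))) = Add(384, Mul(-1, Mul(10, 1))) = Add(384, Mul(-1, 10)) = Add(384, -10) = 374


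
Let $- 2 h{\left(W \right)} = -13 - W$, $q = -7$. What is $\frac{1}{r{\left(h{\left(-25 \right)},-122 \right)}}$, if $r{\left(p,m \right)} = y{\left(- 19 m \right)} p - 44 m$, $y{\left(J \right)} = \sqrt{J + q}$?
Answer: $\frac{1342}{7183057} + \frac{3 \sqrt{2311}}{14366114} \approx 0.00019687$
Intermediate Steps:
$y{\left(J \right)} = \sqrt{-7 + J}$ ($y{\left(J \right)} = \sqrt{J - 7} = \sqrt{-7 + J}$)
$h{\left(W \right)} = \frac{13}{2} + \frac{W}{2}$ ($h{\left(W \right)} = - \frac{-13 - W}{2} = \frac{13}{2} + \frac{W}{2}$)
$r{\left(p,m \right)} = - 44 m + p \sqrt{-7 - 19 m}$ ($r{\left(p,m \right)} = \sqrt{-7 - 19 m} p - 44 m = p \sqrt{-7 - 19 m} - 44 m = - 44 m + p \sqrt{-7 - 19 m}$)
$\frac{1}{r{\left(h{\left(-25 \right)},-122 \right)}} = \frac{1}{\left(-44\right) \left(-122\right) + \left(\frac{13}{2} + \frac{1}{2} \left(-25\right)\right) \sqrt{-7 - -2318}} = \frac{1}{5368 + \left(\frac{13}{2} - \frac{25}{2}\right) \sqrt{-7 + 2318}} = \frac{1}{5368 - 6 \sqrt{2311}}$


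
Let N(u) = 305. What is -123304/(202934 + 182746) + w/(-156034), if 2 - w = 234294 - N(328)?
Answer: 2218890307/1880599785 ≈ 1.1799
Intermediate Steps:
w = -233987 (w = 2 - (234294 - 1*305) = 2 - (234294 - 305) = 2 - 1*233989 = 2 - 233989 = -233987)
-123304/(202934 + 182746) + w/(-156034) = -123304/(202934 + 182746) - 233987/(-156034) = -123304/385680 - 233987*(-1/156034) = -123304*1/385680 + 233987/156034 = -15413/48210 + 233987/156034 = 2218890307/1880599785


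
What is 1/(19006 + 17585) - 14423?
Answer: -527751992/36591 ≈ -14423.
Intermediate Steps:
1/(19006 + 17585) - 14423 = 1/36591 - 14423 = -527751992/36591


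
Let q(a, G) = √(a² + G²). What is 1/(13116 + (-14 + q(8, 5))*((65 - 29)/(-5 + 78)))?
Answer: 5821531/76314998496 - 73*√89/25438332832 ≈ 7.6256e-5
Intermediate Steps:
q(a, G) = √(G² + a²)
1/(13116 + (-14 + q(8, 5))*((65 - 29)/(-5 + 78))) = 1/(13116 + (-14 + √(5² + 8²))*((65 - 29)/(-5 + 78))) = 1/(13116 + (-14 + √(25 + 64))*(36/73)) = 1/(13116 + (-14 + √89)*(36*(1/73))) = 1/(13116 + (-14 + √89)*(36/73)) = 1/(13116 + (-504/73 + 36*√89/73)) = 1/(956964/73 + 36*√89/73)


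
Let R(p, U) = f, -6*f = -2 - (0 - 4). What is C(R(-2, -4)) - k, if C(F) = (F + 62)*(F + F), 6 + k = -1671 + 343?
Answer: 11636/9 ≈ 1292.9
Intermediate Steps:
f = -1/3 (f = -(-2 - (0 - 4))/6 = -(-2 - 1*(-4))/6 = -(-2 + 4)/6 = -1/6*2 = -1/3 ≈ -0.33333)
R(p, U) = -1/3
k = -1334 (k = -6 + (-1671 + 343) = -6 - 1328 = -1334)
C(F) = 2*F*(62 + F) (C(F) = (62 + F)*(2*F) = 2*F*(62 + F))
C(R(-2, -4)) - k = 2*(-1/3)*(62 - 1/3) - 1*(-1334) = 2*(-1/3)*(185/3) + 1334 = -370/9 + 1334 = 11636/9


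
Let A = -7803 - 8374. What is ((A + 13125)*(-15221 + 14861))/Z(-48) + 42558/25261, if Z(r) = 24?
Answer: 1156491138/25261 ≈ 45782.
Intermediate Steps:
A = -16177
((A + 13125)*(-15221 + 14861))/Z(-48) + 42558/25261 = ((-16177 + 13125)*(-15221 + 14861))/24 + 42558/25261 = -3052*(-360)*(1/24) + 42558*(1/25261) = 1098720*(1/24) + 42558/25261 = 45780 + 42558/25261 = 1156491138/25261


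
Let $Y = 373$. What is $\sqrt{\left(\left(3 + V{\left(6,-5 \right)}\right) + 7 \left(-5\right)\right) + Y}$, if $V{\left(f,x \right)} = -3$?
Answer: $13 \sqrt{2} \approx 18.385$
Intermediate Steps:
$\sqrt{\left(\left(3 + V{\left(6,-5 \right)}\right) + 7 \left(-5\right)\right) + Y} = \sqrt{\left(\left(3 - 3\right) + 7 \left(-5\right)\right) + 373} = \sqrt{\left(0 - 35\right) + 373} = \sqrt{-35 + 373} = \sqrt{338} = 13 \sqrt{2}$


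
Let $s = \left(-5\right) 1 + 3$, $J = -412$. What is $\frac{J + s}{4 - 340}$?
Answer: $\frac{69}{56} \approx 1.2321$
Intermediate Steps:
$s = -2$ ($s = -5 + 3 = -2$)
$\frac{J + s}{4 - 340} = \frac{-412 - 2}{4 - 340} = - \frac{414}{-336} = \left(-414\right) \left(- \frac{1}{336}\right) = \frac{69}{56}$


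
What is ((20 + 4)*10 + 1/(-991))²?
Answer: 56567389921/982081 ≈ 57600.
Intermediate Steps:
((20 + 4)*10 + 1/(-991))² = (24*10 - 1/991)² = (240 - 1/991)² = (237839/991)² = 56567389921/982081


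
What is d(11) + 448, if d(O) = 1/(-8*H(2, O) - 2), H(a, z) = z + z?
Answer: 79743/178 ≈ 447.99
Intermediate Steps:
H(a, z) = 2*z
d(O) = 1/(-2 - 16*O) (d(O) = 1/(-16*O - 2) = 1/(-2 - 16*O))
d(11) + 448 = -1/(2 + 16*11) + 448 = -1/(2 + 176) + 448 = -1/178 + 448 = 79743/178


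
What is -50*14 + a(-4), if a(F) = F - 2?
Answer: -706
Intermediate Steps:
a(F) = -2 + F
-50*14 + a(-4) = -50*14 + (-2 - 4) = -700 - 6 = -706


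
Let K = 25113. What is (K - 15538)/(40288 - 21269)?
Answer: 9575/19019 ≈ 0.50344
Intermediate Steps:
(K - 15538)/(40288 - 21269) = (25113 - 15538)/(40288 - 21269) = 9575/19019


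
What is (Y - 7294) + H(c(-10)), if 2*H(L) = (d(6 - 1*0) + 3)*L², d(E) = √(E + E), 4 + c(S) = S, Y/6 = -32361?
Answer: -201166 + 196*√3 ≈ -2.0083e+5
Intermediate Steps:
Y = -194166 (Y = 6*(-32361) = -194166)
c(S) = -4 + S
d(E) = √2*√E (d(E) = √(2*E) = √2*√E)
H(L) = L²*(3 + 2*√3)/2 (H(L) = ((√2*√(6 - 1*0) + 3)*L²)/2 = ((√2*√(6 + 0) + 3)*L²)/2 = ((√2*√6 + 3)*L²)/2 = ((2*√3 + 3)*L²)/2 = ((3 + 2*√3)*L²)/2 = (L²*(3 + 2*√3))/2 = L²*(3 + 2*√3)/2)
(Y - 7294) + H(c(-10)) = (-194166 - 7294) + (-4 - 10)²*(3/2 + √3) = -201460 + (-14)²*(3/2 + √3) = -201460 + 196*(3/2 + √3) = -201460 + (294 + 196*√3) = -201166 + 196*√3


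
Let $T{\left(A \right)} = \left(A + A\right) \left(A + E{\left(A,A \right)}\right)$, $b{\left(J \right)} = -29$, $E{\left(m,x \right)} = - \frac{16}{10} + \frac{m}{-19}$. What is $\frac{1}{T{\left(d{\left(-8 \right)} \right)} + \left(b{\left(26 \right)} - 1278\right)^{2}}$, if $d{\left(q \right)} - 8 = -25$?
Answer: $\frac{95}{162340843} \approx 5.8519 \cdot 10^{-7}$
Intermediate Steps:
$E{\left(m,x \right)} = - \frac{8}{5} - \frac{m}{19}$ ($E{\left(m,x \right)} = \left(-16\right) \frac{1}{10} + m \left(- \frac{1}{19}\right) = - \frac{8}{5} - \frac{m}{19}$)
$d{\left(q \right)} = -17$ ($d{\left(q \right)} = 8 - 25 = -17$)
$T{\left(A \right)} = 2 A \left(- \frac{8}{5} + \frac{18 A}{19}\right)$ ($T{\left(A \right)} = \left(A + A\right) \left(A - \left(\frac{8}{5} + \frac{A}{19}\right)\right) = 2 A \left(- \frac{8}{5} + \frac{18 A}{19}\right)$)
$\frac{1}{T{\left(d{\left(-8 \right)} \right)} + \left(b{\left(26 \right)} - 1278\right)^{2}} = \frac{1}{\frac{4}{95} \left(-17\right) \left(-76 + 45 \left(-17\right)\right) + \left(-29 - 1278\right)^{2}} = \frac{1}{\frac{4}{95} \left(-17\right) \left(-76 - 765\right) + \left(-1307\right)^{2}} = \frac{1}{\frac{4}{95} \left(-17\right) \left(-841\right) + 1708249} = \frac{1}{\frac{57188}{95} + 1708249} = \frac{1}{\frac{162340843}{95}} = \frac{95}{162340843}$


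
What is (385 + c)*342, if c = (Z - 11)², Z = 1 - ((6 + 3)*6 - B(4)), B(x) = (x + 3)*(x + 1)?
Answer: 419292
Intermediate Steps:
B(x) = (1 + x)*(3 + x) (B(x) = (3 + x)*(1 + x) = (1 + x)*(3 + x))
Z = -18 (Z = 1 - ((6 + 3)*6 - (3 + 4² + 4*4)) = 1 - (9*6 - (3 + 16 + 16)) = 1 - (54 - 1*35) = 1 - (54 - 35) = 1 - 1*19 = 1 - 19 = -18)
c = 841 (c = (-18 - 11)² = (-29)² = 841)
(385 + c)*342 = (385 + 841)*342 = 1226*342 = 419292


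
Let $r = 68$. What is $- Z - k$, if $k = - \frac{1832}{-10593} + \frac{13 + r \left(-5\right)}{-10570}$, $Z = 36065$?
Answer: $- \frac{4038149108801}{111968010} \approx -36065.0$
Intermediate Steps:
$k = \frac{22828151}{111968010}$ ($k = - \frac{1832}{-10593} + \frac{13 + 68 \left(-5\right)}{-10570} = \left(-1832\right) \left(- \frac{1}{10593}\right) + \left(13 - 340\right) \left(- \frac{1}{10570}\right) = \frac{1832}{10593} - - \frac{327}{10570} = \frac{1832}{10593} + \frac{327}{10570} = \frac{22828151}{111968010} \approx 0.20388$)
$- Z - k = \left(-1\right) 36065 - \frac{22828151}{111968010} = -36065 - \frac{22828151}{111968010} = - \frac{4038149108801}{111968010}$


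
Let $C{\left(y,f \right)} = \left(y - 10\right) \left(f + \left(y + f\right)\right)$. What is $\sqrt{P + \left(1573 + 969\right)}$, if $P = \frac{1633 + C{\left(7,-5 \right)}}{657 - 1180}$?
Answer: $\frac{12 \sqrt{4822583}}{523} \approx 50.387$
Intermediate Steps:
$C{\left(y,f \right)} = \left(-10 + y\right) \left(y + 2 f\right)$ ($C{\left(y,f \right)} = \left(-10 + y\right) \left(f + \left(f + y\right)\right) = \left(-10 + y\right) \left(y + 2 f\right)$)
$P = - \frac{1642}{523}$ ($P = \frac{1633 + \left(7^{2} - -100 - 70 + 2 \left(-5\right) 7\right)}{657 - 1180} = \frac{1633 + \left(49 + 100 - 70 - 70\right)}{-523} = \left(1633 + 9\right) \left(- \frac{1}{523}\right) = 1642 \left(- \frac{1}{523}\right) = - \frac{1642}{523} \approx -3.1396$)
$\sqrt{P + \left(1573 + 969\right)} = \sqrt{- \frac{1642}{523} + \left(1573 + 969\right)} = \sqrt{- \frac{1642}{523} + 2542} = \sqrt{\frac{1327824}{523}} = \frac{12 \sqrt{4822583}}{523}$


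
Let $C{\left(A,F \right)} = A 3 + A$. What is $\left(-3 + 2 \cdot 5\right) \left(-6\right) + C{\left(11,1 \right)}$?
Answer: $2$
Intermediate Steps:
$C{\left(A,F \right)} = 4 A$ ($C{\left(A,F \right)} = 3 A + A = 4 A$)
$\left(-3 + 2 \cdot 5\right) \left(-6\right) + C{\left(11,1 \right)} = \left(-3 + 2 \cdot 5\right) \left(-6\right) + 4 \cdot 11 = \left(-3 + 10\right) \left(-6\right) + 44 = 7 \left(-6\right) + 44 = -42 + 44 = 2$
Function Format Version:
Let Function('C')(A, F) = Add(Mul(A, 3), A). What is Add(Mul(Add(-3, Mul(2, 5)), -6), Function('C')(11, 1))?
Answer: 2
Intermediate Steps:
Function('C')(A, F) = Mul(4, A) (Function('C')(A, F) = Add(Mul(3, A), A) = Mul(4, A))
Add(Mul(Add(-3, Mul(2, 5)), -6), Function('C')(11, 1)) = Add(Mul(Add(-3, Mul(2, 5)), -6), Mul(4, 11)) = Add(Mul(Add(-3, 10), -6), 44) = Add(Mul(7, -6), 44) = Add(-42, 44) = 2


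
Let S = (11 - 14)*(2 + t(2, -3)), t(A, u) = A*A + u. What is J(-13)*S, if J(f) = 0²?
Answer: 0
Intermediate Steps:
J(f) = 0
t(A, u) = u + A² (t(A, u) = A² + u = u + A²)
S = -9 (S = (11 - 14)*(2 + (-3 + 2²)) = -3*(2 + (-3 + 4)) = -3*(2 + 1) = -3*3 = -9)
J(-13)*S = 0*(-9) = 0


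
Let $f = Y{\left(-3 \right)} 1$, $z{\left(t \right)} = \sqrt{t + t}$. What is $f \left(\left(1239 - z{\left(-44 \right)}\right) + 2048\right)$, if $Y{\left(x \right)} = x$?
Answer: $-9861 + 6 i \sqrt{22} \approx -9861.0 + 28.142 i$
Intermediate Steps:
$z{\left(t \right)} = \sqrt{2} \sqrt{t}$ ($z{\left(t \right)} = \sqrt{2 t} = \sqrt{2} \sqrt{t}$)
$f = -3$ ($f = \left(-3\right) 1 = -3$)
$f \left(\left(1239 - z{\left(-44 \right)}\right) + 2048\right) = - 3 \left(\left(1239 - \sqrt{2} \sqrt{-44}\right) + 2048\right) = - 3 \left(\left(1239 - \sqrt{2} \cdot 2 i \sqrt{11}\right) + 2048\right) = - 3 \left(\left(1239 - 2 i \sqrt{22}\right) + 2048\right) = - 3 \left(3287 - 2 i \sqrt{22}\right) = -9861 + 6 i \sqrt{22}$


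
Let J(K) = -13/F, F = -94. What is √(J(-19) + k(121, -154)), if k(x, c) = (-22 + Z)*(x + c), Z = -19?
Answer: √11956330/94 ≈ 36.785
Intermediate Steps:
k(x, c) = -41*c - 41*x (k(x, c) = (-22 - 19)*(x + c) = -41*(c + x) = -41*c - 41*x)
J(K) = 13/94 (J(K) = -13/(-94) = -13*(-1/94) = 13/94)
√(J(-19) + k(121, -154)) = √(13/94 + (-41*(-154) - 41*121)) = √(13/94 + (6314 - 4961)) = √(13/94 + 1353) = √(127195/94) = √11956330/94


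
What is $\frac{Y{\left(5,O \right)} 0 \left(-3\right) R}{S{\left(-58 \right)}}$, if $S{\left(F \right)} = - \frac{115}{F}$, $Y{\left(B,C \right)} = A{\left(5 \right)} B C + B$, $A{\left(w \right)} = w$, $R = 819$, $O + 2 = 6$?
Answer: $0$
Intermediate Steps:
$O = 4$ ($O = -2 + 6 = 4$)
$Y{\left(B,C \right)} = B + 5 B C$ ($Y{\left(B,C \right)} = 5 B C + B = B + 5 B C$)
$\frac{Y{\left(5,O \right)} 0 \left(-3\right) R}{S{\left(-58 \right)}} = \frac{5 \left(1 + 5 \cdot 4\right) 0 \left(-3\right) 819}{\left(-115\right) \frac{1}{-58}} = \frac{5 \left(1 + 20\right) 0 \left(-3\right) 819}{\left(-115\right) \left(- \frac{1}{58}\right)} = \frac{5 \cdot 21 \cdot 0 \left(-3\right) 819}{\frac{115}{58}} = 105 \cdot 0 \left(-3\right) 819 \cdot \frac{58}{115} = 0 \left(-3\right) 819 \cdot \frac{58}{115} = 0 \cdot 819 \cdot \frac{58}{115} = 0 \cdot \frac{58}{115} = 0$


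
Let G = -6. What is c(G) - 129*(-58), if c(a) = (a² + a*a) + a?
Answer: 7548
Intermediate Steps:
c(a) = a + 2*a² (c(a) = (a² + a²) + a = 2*a² + a = a + 2*a²)
c(G) - 129*(-58) = -6*(1 + 2*(-6)) - 129*(-58) = -6*(1 - 12) + 7482 = -6*(-11) + 7482 = 66 + 7482 = 7548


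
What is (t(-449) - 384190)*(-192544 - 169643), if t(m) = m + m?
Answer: 139473867456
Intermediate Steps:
t(m) = 2*m
(t(-449) - 384190)*(-192544 - 169643) = (2*(-449) - 384190)*(-192544 - 169643) = (-898 - 384190)*(-362187) = -385088*(-362187) = 139473867456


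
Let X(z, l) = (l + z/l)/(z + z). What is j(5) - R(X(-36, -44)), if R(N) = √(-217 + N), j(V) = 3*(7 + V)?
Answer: 36 - I*√3770558/132 ≈ 36.0 - 14.711*I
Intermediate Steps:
X(z, l) = (l + z/l)/(2*z) (X(z, l) = (l + z/l)/((2*z)) = (l + z/l)*(1/(2*z)) = (l + z/l)/(2*z))
j(V) = 21 + 3*V
j(5) - R(X(-36, -44)) = (21 + 3*5) - √(-217 + (½)*(-36 + (-44)²)/(-44*(-36))) = (21 + 15) - √(-217 + (½)*(-1/44)*(-1/36)*(-36 + 1936)) = 36 - √(-217 + (½)*(-1/44)*(-1/36)*1900) = 36 - √(-217 + 475/792) = 36 - √(-171389/792) = 36 - I*√3770558/132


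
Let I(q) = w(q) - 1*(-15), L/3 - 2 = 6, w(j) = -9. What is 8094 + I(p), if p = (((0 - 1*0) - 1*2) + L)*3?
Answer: 8100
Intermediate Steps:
L = 24 (L = 6 + 3*6 = 6 + 18 = 24)
p = 66 (p = (((0 - 1*0) - 1*2) + 24)*3 = (((0 + 0) - 2) + 24)*3 = ((0 - 2) + 24)*3 = (-2 + 24)*3 = 22*3 = 66)
I(q) = 6 (I(q) = -9 - 1*(-15) = -9 + 15 = 6)
8094 + I(p) = 8094 + 6 = 8100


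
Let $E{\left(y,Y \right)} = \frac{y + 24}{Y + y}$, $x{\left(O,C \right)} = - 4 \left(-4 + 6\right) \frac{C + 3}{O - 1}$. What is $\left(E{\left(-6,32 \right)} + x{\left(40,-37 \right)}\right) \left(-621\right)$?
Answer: $-4761$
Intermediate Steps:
$x{\left(O,C \right)} = - \frac{8 \left(3 + C\right)}{-1 + O}$ ($x{\left(O,C \right)} = \left(-4\right) 2 \frac{3 + C}{-1 + O} = - 8 \frac{3 + C}{-1 + O} = - \frac{8 \left(3 + C\right)}{-1 + O}$)
$E{\left(y,Y \right)} = \frac{24 + y}{Y + y}$
$\left(E{\left(-6,32 \right)} + x{\left(40,-37 \right)}\right) \left(-621\right) = \left(\frac{24 - 6}{32 - 6} + \frac{8 \left(-3 - -37\right)}{-1 + 40}\right) \left(-621\right) = \left(\frac{1}{26} \cdot 18 + \frac{8 \left(-3 + 37\right)}{39}\right) \left(-621\right) = \left(\frac{1}{26} \cdot 18 + 8 \cdot \frac{1}{39} \cdot 34\right) \left(-621\right) = \left(\frac{9}{13} + \frac{272}{39}\right) \left(-621\right) = \frac{23}{3} \left(-621\right) = -4761$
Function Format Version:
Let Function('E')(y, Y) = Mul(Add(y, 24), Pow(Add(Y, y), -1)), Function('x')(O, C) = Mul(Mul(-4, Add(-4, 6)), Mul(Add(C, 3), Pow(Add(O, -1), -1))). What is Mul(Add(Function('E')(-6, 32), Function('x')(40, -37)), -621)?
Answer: -4761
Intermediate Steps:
Function('x')(O, C) = Mul(-8, Pow(Add(-1, O), -1), Add(3, C)) (Function('x')(O, C) = Mul(Mul(-4, 2), Mul(Add(3, C), Pow(Add(-1, O), -1))) = Mul(-8, Mul(Pow(Add(-1, O), -1), Add(3, C))) = Mul(-8, Pow(Add(-1, O), -1), Add(3, C)))
Function('E')(y, Y) = Mul(Pow(Add(Y, y), -1), Add(24, y)) (Function('E')(y, Y) = Mul(Add(24, y), Pow(Add(Y, y), -1)) = Mul(Pow(Add(Y, y), -1), Add(24, y)))
Mul(Add(Function('E')(-6, 32), Function('x')(40, -37)), -621) = Mul(Add(Mul(Pow(Add(32, -6), -1), Add(24, -6)), Mul(8, Pow(Add(-1, 40), -1), Add(-3, Mul(-1, -37)))), -621) = Mul(Add(Mul(Pow(26, -1), 18), Mul(8, Pow(39, -1), Add(-3, 37))), -621) = Mul(Add(Mul(Rational(1, 26), 18), Mul(8, Rational(1, 39), 34)), -621) = Mul(Add(Rational(9, 13), Rational(272, 39)), -621) = Mul(Rational(23, 3), -621) = -4761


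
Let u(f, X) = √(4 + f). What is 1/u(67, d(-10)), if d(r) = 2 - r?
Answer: √71/71 ≈ 0.11868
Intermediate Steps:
1/u(67, d(-10)) = 1/(√(4 + 67)) = 1/(√71) = √71/71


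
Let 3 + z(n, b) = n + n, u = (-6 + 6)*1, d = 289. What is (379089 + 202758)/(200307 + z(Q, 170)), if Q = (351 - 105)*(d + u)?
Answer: 193949/114164 ≈ 1.6989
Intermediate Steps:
u = 0 (u = 0*1 = 0)
Q = 71094 (Q = (351 - 105)*(289 + 0) = 246*289 = 71094)
z(n, b) = -3 + 2*n (z(n, b) = -3 + (n + n) = -3 + 2*n)
(379089 + 202758)/(200307 + z(Q, 170)) = (379089 + 202758)/(200307 + (-3 + 2*71094)) = 581847/(200307 + (-3 + 142188)) = 581847/(200307 + 142185) = 581847/342492 = 581847*(1/342492) = 193949/114164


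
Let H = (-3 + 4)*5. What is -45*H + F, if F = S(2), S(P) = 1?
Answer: -224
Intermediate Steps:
H = 5 (H = 1*5 = 5)
F = 1
-45*H + F = -45*5 + 1 = -225 + 1 = -224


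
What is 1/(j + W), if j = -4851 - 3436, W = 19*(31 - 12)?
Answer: -1/7926 ≈ -0.00012617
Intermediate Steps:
W = 361 (W = 19*19 = 361)
j = -8287
1/(j + W) = 1/(-8287 + 361) = 1/(-7926) = -1/7926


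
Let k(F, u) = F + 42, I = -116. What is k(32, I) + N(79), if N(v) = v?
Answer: 153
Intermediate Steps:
k(F, u) = 42 + F
k(32, I) + N(79) = (42 + 32) + 79 = 74 + 79 = 153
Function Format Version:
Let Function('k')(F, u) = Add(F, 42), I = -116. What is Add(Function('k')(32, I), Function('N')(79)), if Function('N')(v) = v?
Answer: 153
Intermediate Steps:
Function('k')(F, u) = Add(42, F)
Add(Function('k')(32, I), Function('N')(79)) = Add(Add(42, 32), 79) = Add(74, 79) = 153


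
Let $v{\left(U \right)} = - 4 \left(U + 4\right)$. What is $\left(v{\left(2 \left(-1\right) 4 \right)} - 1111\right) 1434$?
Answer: $-1570230$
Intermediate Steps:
$v{\left(U \right)} = -16 - 4 U$ ($v{\left(U \right)} = - 4 \left(4 + U\right) = -16 - 4 U$)
$\left(v{\left(2 \left(-1\right) 4 \right)} - 1111\right) 1434 = \left(\left(-16 - 4 \cdot 2 \left(-1\right) 4\right) - 1111\right) 1434 = \left(\left(-16 - 4 \left(\left(-2\right) 4\right)\right) - 1111\right) 1434 = \left(\left(-16 - -32\right) - 1111\right) 1434 = \left(\left(-16 + 32\right) - 1111\right) 1434 = \left(16 - 1111\right) 1434 = \left(-1095\right) 1434 = -1570230$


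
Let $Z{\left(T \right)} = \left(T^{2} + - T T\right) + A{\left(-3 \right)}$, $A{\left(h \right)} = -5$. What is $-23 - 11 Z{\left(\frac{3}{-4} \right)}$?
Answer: $32$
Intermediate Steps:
$Z{\left(T \right)} = -5$ ($Z{\left(T \right)} = \left(T^{2} + - T T\right) - 5 = \left(T^{2} - T^{2}\right) - 5 = 0 - 5 = -5$)
$-23 - 11 Z{\left(\frac{3}{-4} \right)} = -23 - -55 = -23 + 55 = 32$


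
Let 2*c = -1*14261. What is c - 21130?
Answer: -56521/2 ≈ -28261.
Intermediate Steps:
c = -14261/2 (c = (-1*14261)/2 = (½)*(-14261) = -14261/2 ≈ -7130.5)
c - 21130 = -14261/2 - 21130 = -56521/2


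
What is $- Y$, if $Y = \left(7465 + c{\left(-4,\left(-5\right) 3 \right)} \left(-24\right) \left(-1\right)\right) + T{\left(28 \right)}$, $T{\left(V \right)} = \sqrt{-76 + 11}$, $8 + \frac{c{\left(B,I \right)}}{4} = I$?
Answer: $-5257 - i \sqrt{65} \approx -5257.0 - 8.0623 i$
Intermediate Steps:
$c{\left(B,I \right)} = -32 + 4 I$
$T{\left(V \right)} = i \sqrt{65}$ ($T{\left(V \right)} = \sqrt{-65} = i \sqrt{65}$)
$Y = 5257 + i \sqrt{65}$ ($Y = \left(7465 + \left(-32 + 4 \left(\left(-5\right) 3\right)\right) \left(-24\right) \left(-1\right)\right) + i \sqrt{65} = \left(7465 + \left(-32 + 4 \left(-15\right)\right) \left(-24\right) \left(-1\right)\right) + i \sqrt{65} = \left(7465 + \left(-32 - 60\right) \left(-24\right) \left(-1\right)\right) + i \sqrt{65} = \left(7465 + \left(-92\right) \left(-24\right) \left(-1\right)\right) + i \sqrt{65} = \left(7465 + 2208 \left(-1\right)\right) + i \sqrt{65} = \left(7465 - 2208\right) + i \sqrt{65} = 5257 + i \sqrt{65} \approx 5257.0 + 8.0623 i$)
$- Y = - (5257 + i \sqrt{65}) = -5257 - i \sqrt{65}$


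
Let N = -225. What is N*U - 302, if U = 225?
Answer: -50927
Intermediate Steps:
N*U - 302 = -225*225 - 302 = -50625 - 302 = -50927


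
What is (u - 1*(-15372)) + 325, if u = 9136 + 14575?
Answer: 39408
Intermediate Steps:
u = 23711
(u - 1*(-15372)) + 325 = (23711 - 1*(-15372)) + 325 = (23711 + 15372) + 325 = 39083 + 325 = 39408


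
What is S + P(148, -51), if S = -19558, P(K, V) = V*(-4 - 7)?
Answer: -18997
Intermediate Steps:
P(K, V) = -11*V (P(K, V) = V*(-11) = -11*V)
S + P(148, -51) = -19558 - 11*(-51) = -19558 + 561 = -18997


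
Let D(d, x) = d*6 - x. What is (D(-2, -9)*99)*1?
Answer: -297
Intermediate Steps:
D(d, x) = -x + 6*d (D(d, x) = 6*d - x = -x + 6*d)
(D(-2, -9)*99)*1 = ((-1*(-9) + 6*(-2))*99)*1 = ((9 - 12)*99)*1 = -3*99*1 = -297*1 = -297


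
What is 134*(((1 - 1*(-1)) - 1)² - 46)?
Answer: -6030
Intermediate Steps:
134*(((1 - 1*(-1)) - 1)² - 46) = 134*(((1 + 1) - 1)² - 46) = 134*((2 - 1)² - 46) = 134*(1² - 46) = 134*(1 - 46) = 134*(-45) = -6030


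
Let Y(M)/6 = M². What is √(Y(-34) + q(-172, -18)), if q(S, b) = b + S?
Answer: √6746 ≈ 82.134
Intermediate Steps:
Y(M) = 6*M²
q(S, b) = S + b
√(Y(-34) + q(-172, -18)) = √(6*(-34)² + (-172 - 18)) = √(6*1156 - 190) = √(6936 - 190) = √6746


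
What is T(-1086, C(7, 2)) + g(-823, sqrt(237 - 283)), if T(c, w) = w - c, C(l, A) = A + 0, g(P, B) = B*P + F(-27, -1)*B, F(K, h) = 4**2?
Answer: 1088 - 807*I*sqrt(46) ≈ 1088.0 - 5473.3*I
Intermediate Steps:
F(K, h) = 16
g(P, B) = 16*B + B*P (g(P, B) = B*P + 16*B = 16*B + B*P)
C(l, A) = A
T(-1086, C(7, 2)) + g(-823, sqrt(237 - 283)) = (2 - 1*(-1086)) + sqrt(237 - 283)*(16 - 823) = (2 + 1086) + sqrt(-46)*(-807) = 1088 + (I*sqrt(46))*(-807) = 1088 - 807*I*sqrt(46)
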